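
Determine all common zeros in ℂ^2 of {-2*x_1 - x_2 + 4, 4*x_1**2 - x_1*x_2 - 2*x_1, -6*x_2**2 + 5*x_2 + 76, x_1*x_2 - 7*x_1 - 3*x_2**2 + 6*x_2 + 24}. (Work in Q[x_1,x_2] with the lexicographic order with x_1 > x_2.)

Compute a lex Gröbner basis by Buchberger's algorithm.
f_1 = -2*x_1 - x_2 + 4, LT = x_1.
f_2 = 4*x_1**2 - x_1*x_2 - 2*x_1, LT = x_1**2.
f_3 = -6*x_2**2 + 5*x_2 + 76, LT = x_2**2.
f_4 = x_1*x_2 - 7*x_1 - 3*x_2**2 + 6*x_2 + 24, LT = x_1*x_2.

S(f_1,f_2): lcm = x_1**2. S = 3/4*x_1*x_2 - 3/2*x_1.
  leading term x_1*x_2: subtract (-3/8*x_2)·f_1 from 3/4*x_1*x_2 - 3/2*x_1 → -3/2*x_1 - 3/8*x_2**2 + 3/2*x_2
  leading term x_1: subtract (3/4)·f_1 from -3/2*x_1 - 3/8*x_2**2 + 3/2*x_2 → -3/8*x_2**2 + 9/4*x_2 - 3
  leading term x_2**2: subtract (1/16)·f_3 from -3/8*x_2**2 + 9/4*x_2 - 3 → 31/16*x_2 - 31/4
  leading term x_2: no divisor's leading term divides it; move 31/16*x_2 to the remainder.
  leading term 1: no divisor's leading term divides it; move -31/4 to the remainder.
  remainder 31/16*x_2 - 31/4 ≠ 0; add h_5 = 31/16*x_2 - 31/4 to the basis.

The other S-polynomials (S(f_1,f_3), S(f_1,f_4), S(f_2,f_3), S(f_2,f_4), S(f_3,f_4), S(f_1,h_5), S(f_2,h_5), S(f_3,h_5), S(f_4,h_5)) all reduce to 0 modulo the current basis, so we have a Gröbner basis.
Inter-reduce: drop elements whose leading term is divisible by another's, tail-reduce, and make monic.
Reduced Gröbner basis: {x_1, x_2 - 4}.

Since the basis is lex-ordered, x_2 - 4 is univariate in x_2. Its roots are {4}. Back-substituting each root into the other basis elements fixes the other coordinates.
  x_2 = 4: the earlier basis element becomes x_1 = 0, giving x_1 = 0 — point (0, 4).
Substituting each solution back into the original system confirms all equations vanish.

{(0, 4)}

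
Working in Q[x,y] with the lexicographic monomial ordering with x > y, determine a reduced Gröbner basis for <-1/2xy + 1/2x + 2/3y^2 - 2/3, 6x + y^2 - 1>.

This is the nonlinear analogue of row-reducing a linear system.

f_1 = -1/2xy + 1/2x + 2/3y^2 - 2/3, LT = xy.
f_2 = 6x + y^2 - 1, LT = x.

S(f_1,f_2): lcm = xy. S = -x - 1/6y^3 - 4/3y^2 + 1/6y + 4/3.
  reduce S modulo (f_1, f_2):
  remainder -1/6y^3 - 7/6y^2 + 1/6y + 7/6 ≠ 0; add g_3 = -1/6y^3 - 7/6y^2 + 1/6y + 7/6 to the basis.

The other S-polynomials (S(f_1,g_3), S(f_2,g_3)) all reduce to 0 modulo the current basis, so we have a Gröbner basis.
Inter-reduce: drop elements whose leading term is divisible by another's, tail-reduce, and make monic.

G = {x + 1/6y^2 - 1/6, y^3 + 7y^2 - y - 7}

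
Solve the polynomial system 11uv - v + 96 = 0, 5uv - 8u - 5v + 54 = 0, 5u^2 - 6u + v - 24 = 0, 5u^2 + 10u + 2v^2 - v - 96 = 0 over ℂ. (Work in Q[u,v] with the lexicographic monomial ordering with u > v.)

{(3, -3)}

Compute a lex Gröbner basis by Buchberger's algorithm.
f_1 = 11uv - v + 96, LT = uv.
f_2 = 5uv - 8u - 5v + 54, LT = uv.
f_3 = 5u^2 - 6u + v - 24, LT = u^2.
f_4 = 5u^2 + 10u + 2v^2 - v - 96, LT = u^2.

S(f_1,f_2): lcm = uv. S = 8/5u + 10/11v - 114/55.
  reduce S modulo (f_1, f_2, f_3, f_4):
  remainder 8/5u + 10/11v - 114/55 ≠ 0; add h_5 = 8/5u + 10/11v - 114/55 to the basis.

S(f_1,f_3): lcm = u^2v. S = 61/55uv + 96/11u - 1/5v^2 + 24/5v.
  reduce S modulo (f_1, f_2, f_3, f_4, h_5):
  remainder -1/5v^2 - 7/121v + 984/605 ≠ 0; add h_6 = -1/5v^2 - 7/121v + 984/605 to the basis.

S(f_1,f_4): lcm = u^2v. S = -23/11uv + 96/11u - 2/5v^3 + 1/5v^2 + 96/5v.
  reduce S modulo (f_1, f_2, f_3, f_4, h_5, h_6):
  remainder 783808/73205v + 2351424/73205 ≠ 0; add h_7 = 783808/73205v + 2351424/73205 to the basis.

The other S-polynomials (S(f_2,f_3), S(f_2,f_4), S(f_3,f_4), S(f_1,h_5), S(f_2,h_5), S(f_3,h_5), S(f_4,h_5), S(f_1,h_6), S(f_2,h_6), S(f_3,h_6), S(f_4,h_6), S(h_5,h_6), S(f_1,h_7), S(f_2,h_7), S(f_3,h_7), S(f_4,h_7), S(h_5,h_7), S(h_6,h_7)) all reduce to 0 modulo the current basis, so we have a Gröbner basis.
Inter-reduce: drop elements whose leading term is divisible by another's, tail-reduce, and make monic.
Reduced Gröbner basis: {u - 3, v + 3}.

Since the basis is lex-ordered, v + 3 is univariate in v. Its roots are {-3}. Back-substituting each root into the other basis elements fixes the other coordinates.
  v = -3: the earlier basis element becomes u - 3 = 0, giving u = 3 — point (3, -3).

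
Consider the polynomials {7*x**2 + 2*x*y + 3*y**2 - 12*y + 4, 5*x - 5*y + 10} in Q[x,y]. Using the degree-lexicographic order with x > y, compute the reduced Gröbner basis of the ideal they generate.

f_1 = 7*x**2 + 2*x*y + 3*y**2 - 12*y + 4, LT = x**2.
f_2 = 5*x - 5*y + 10, LT = x.

S(f_1,f_2): lcm = x**2. S = 9/7*x*y + 3/7*y**2 - 2*x - 12/7*y + 4/7.
  leading term x*y: subtract (9/35*y)·f_2 from 9/7*x*y + 3/7*y**2 - 2*x - 12/7*y + 4/7 → 12/7*y**2 - 2*x - 30/7*y + 4/7
  leading term y**2: no divisor's leading term divides it; move 12/7*y**2 to the remainder.
  leading term x: subtract (-2/5)·f_2 from -2*x - 30/7*y + 4/7 → -44/7*y + 32/7
  leading term y: no divisor's leading term divides it; move -44/7*y to the remainder.
  leading term 1: no divisor's leading term divides it; move 32/7 to the remainder.
  remainder 12/7*y**2 - 44/7*y + 32/7 ≠ 0; add g_3 = 12/7*y**2 - 44/7*y + 32/7 to the basis.

The other S-polynomials (S(f_1,g_3), S(f_2,g_3)) all reduce to 0 modulo the current basis, so we have a Gröbner basis.
Inter-reduce: drop elements whose leading term is divisible by another's, tail-reduce, and make monic.

G = {y**2 - 11/3*y + 8/3, x - y + 2}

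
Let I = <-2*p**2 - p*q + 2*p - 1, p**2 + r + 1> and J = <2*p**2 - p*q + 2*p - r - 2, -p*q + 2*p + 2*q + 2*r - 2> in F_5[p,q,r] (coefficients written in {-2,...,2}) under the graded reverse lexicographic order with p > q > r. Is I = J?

No, the ideals differ.

Since reduced Gröbner bases are canonical representatives of ideals under a given ordering, it suffices to compute and compare them.
Buchberger on the first generating set:
f_1 = -2*p**2 - p*q + 2*p - 1, LT = p**2.
f_2 = p**2 + r + 1, LT = p**2.

S(f_1,f_2): lcm = p**2. S = -2*p*q - p - r + 2.
  reduce S modulo (f_1, f_2):
  remainder -2*p*q - p - r + 2 ≠ 0; add g_3 = -2*p*q - p - r + 2 to the basis.

S(f_1,g_3): lcm = p**2*q. S = -2*p*q**2 + 2*p**2 - p*q + 2*p*r + p - 2*q.
  reduce S modulo (f_1, f_2, g_3):
  remainder 2*p*r + q*r + p + q - 2*r - 2 ≠ 0; add g_4 = 2*p*r + q*r + p + q - 2*r - 2 to the basis.

S(g_3,g_4): lcm = p*q*r. S = 2*q**2*r + 2*p*q + 2*q**2 - 2*p*r + q*r - 2*r**2 + q - r.
  reduce S modulo (f_1, f_2, g_3, g_4):
  remainder 2*q**2*r + 2*q**2 + 2*q*r - 2*r**2 + 2*q + r ≠ 0; add g_5 = 2*q**2*r + 2*q**2 + 2*q*r - 2*r**2 + 2*q + r to the basis.

The other S-polynomials (S(f_2,g_3), S(f_1,g_4), S(f_2,g_4), S(f_1,g_5), S(f_2,g_5), S(g_3,g_5), S(g_4,g_5)) all reduce to 0 modulo the current basis, so we have a Gröbner basis.
Inter-reduce: drop elements whose leading term is divisible by another's, tail-reduce, and make monic.
Reduced Gröbner basis: {q**2*r + q**2 + q*r - r**2 + q - 2*r, p**2 + r + 1, p*q - 2*p - 2*r - 1, p*r - 2*q*r - 2*p - 2*q - r - 1}.

Buchberger on the second generating set:
h_1 = 2*p**2 - p*q + 2*p - r - 2, LT = p**2.
h_2 = -p*q + 2*p + 2*q + 2*r - 2, LT = p*q.

S(h_1,h_2): lcm = p**2*q. S = 2*p*q**2 + 2*p**2 - 2*p*q + 2*p*r + 2*q*r - 2*p - q.
  reduce S modulo (h_1, h_2):
  remainder -q**2 + 2*p*r + q*r + 2*p + q + 2*r + 1 ≠ 0; add k_3 = -q**2 + 2*p*r + q*r + 2*p + q + 2*r + 1 to the basis.

The other S-polynomials (S(h_1,k_3), S(h_2,k_3)) all reduce to 0 modulo the current basis, so we have a Gröbner basis.
Inter-reduce: drop elements whose leading term is divisible by another's, tail-reduce, and make monic.
Reduced Gröbner basis: {p**2 - q + r, p*q - 2*p - 2*q - 2*r + 2, q**2 - 2*p*r - q*r - 2*p - q - 2*r - 1}.

The bases are distinct; the ideals are different.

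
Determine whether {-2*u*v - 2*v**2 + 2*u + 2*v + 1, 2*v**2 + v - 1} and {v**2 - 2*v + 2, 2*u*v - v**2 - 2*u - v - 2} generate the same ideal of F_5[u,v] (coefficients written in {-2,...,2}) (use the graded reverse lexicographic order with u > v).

Equality of ideals is decidable: compute both reduced Gröbner bases (unique for the ordering) and check whether they agree.
Buchberger on the first generating set:
f_1 = -2*u*v - 2*v**2 + 2*u + 2*v + 1, LT = u*v.
f_2 = 2*v**2 + v - 1, LT = v**2.

S(f_1,f_2): lcm = u*v**2. S = v**3 + u*v - v**2 - 2*u + 2*v.
  leading term v**3: subtract (-2*v)·f_2 from v**3 + u*v - v**2 - 2*u + 2*v → u*v + v**2 - 2*u
  leading term u*v: subtract (2)·f_1 from u*v + v**2 - 2*u → -u + v - 2
  leading term u: no divisor's leading term divides it; move -u to the remainder.
  leading term v: no divisor's leading term divides it; move v to the remainder.
  leading term 1: no divisor's leading term divides it; move -2 to the remainder.
  remainder -u + v - 2 ≠ 0; add g_3 = -u + v - 2 to the basis.

The other S-polynomials (S(f_1,g_3), S(f_2,g_3)) all reduce to 0 modulo the current basis, so we have a Gröbner basis.
Inter-reduce: drop elements whose leading term is divisible by another's, tail-reduce, and make monic.
Reduced Gröbner basis: {v**2 - 2*v + 2, u - v + 2}.

Buchberger on the second generating set:
h_1 = v**2 - 2*v + 2, LT = v**2.
h_2 = 2*u*v - v**2 - 2*u - v - 2, LT = u*v.

S(h_1,h_2): lcm = u*v**2. S = -2*v**3 - u*v - 2*v**2 + 2*u + v.
  leading term v**3: subtract (-2*v)·h_1 from -2*v**3 - u*v - 2*v**2 + 2*u + v → -u*v - v**2 + 2*u
  leading term u*v: subtract (2)·h_2 from -u*v - v**2 + 2*u → v**2 + u + 2*v - 1
  leading term v**2: subtract (1)·h_1 from v**2 + u + 2*v - 1 → u - v + 2
  leading term u: no divisor's leading term divides it; move u to the remainder.
  leading term v: no divisor's leading term divides it; move -v to the remainder.
  leading term 1: no divisor's leading term divides it; move 2 to the remainder.
  remainder u - v + 2 ≠ 0; add k_3 = u - v + 2 to the basis.

The other S-polynomials (S(h_1,k_3), S(h_2,k_3)) all reduce to 0 modulo the current basis, so we have a Gröbner basis.
Inter-reduce: drop elements whose leading term is divisible by another's, tail-reduce, and make monic.
Reduced Gröbner basis: {v**2 - 2*v + 2, u - v + 2}.

These coincide, so the ideals are equal.
The same test decides containment: I ⊆ J iff every generator of I reduces to 0 modulo a Gröbner basis of J.

Yes, the ideals are equal.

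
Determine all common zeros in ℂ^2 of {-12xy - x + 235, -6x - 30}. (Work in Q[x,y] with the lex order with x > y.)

Compute a lex Gröbner basis by Buchberger's algorithm.
f_1 = -12xy - x + 235, LT = xy.
f_2 = -6x - 30, LT = x.

S(f_1,f_2): lcm = xy. S = 1/12x - 5y - 235/12.
  leading term x: subtract (-1/72)·f_2 from 1/12x - 5y - 235/12 → -5y - 20
  leading term y: no divisor's leading term divides it; move -5y to the remainder.
  leading term 1: no divisor's leading term divides it; move -20 to the remainder.
  remainder -5y - 20 ≠ 0; add h_3 = -5y - 20 to the basis.

The other S-polynomials (S(f_1,h_3), S(f_2,h_3)) all reduce to 0 modulo the current basis, so we have a Gröbner basis.
Inter-reduce: drop elements whose leading term is divisible by another's, tail-reduce, and make monic.
Reduced Gröbner basis: {x + 5, y + 4}.

Elimination: the polynomial y + 4 lies in the elimination ideal for y, so y ∈ {-4}. For each such y, the remaining basis elements (now univariate) give the rest of the solution.
  y = -4: the earlier basis element becomes x + 5 = 0, giving x = -5 — point (-5, -4).
Substituting each solution back into the original system confirms all equations vanish.

{(-5, -4)}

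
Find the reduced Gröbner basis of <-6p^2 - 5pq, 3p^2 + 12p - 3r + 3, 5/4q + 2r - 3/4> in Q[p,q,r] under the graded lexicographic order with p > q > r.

G = {p^2 + 4p - r + 1, pr + 21/8p - 3/4r + 3/4, r^2 + 87/32p - 31/16r + 15/16, q + 8/5r - 3/5}

This is the nonlinear analogue of row-reducing a linear system.

f_1 = -6p^2 - 5pq, LT = p^2.
f_2 = 3p^2 + 12p - 3r + 3, LT = p^2.
f_3 = 5/4q + 2r - 3/4, LT = q.

S(f_1,f_2): lcm = p^2. S = 5/6pq - 4p + r - 1.
  leading term pq: subtract (2/3p)·f_3 from 5/6pq - 4p + r - 1 → -4/3pr - 7/2p + r - 1
  leading term pr: no divisor's leading term divides it; move -4/3pr to the remainder.
  leading term p: no divisor's leading term divides it; move -7/2p to the remainder.
  leading term r: no divisor's leading term divides it; move r to the remainder.
  leading term 1: no divisor's leading term divides it; move -1 to the remainder.
  remainder -4/3pr - 7/2p + r - 1 ≠ 0; add g_4 = -4/3pr - 7/2p + r - 1 to the basis.

S(f_1,f_3): leading monomials are coprime, so the S-polynomial reduces to 0 (Buchberger's first criterion).
S(f_2,f_3): leading monomials are coprime, so the S-polynomial reduces to 0 (Buchberger's first criterion).
S(f_1,g_4): lcm = p^2r. S = 5/6pqr - 21/8p^2 + 3/4pr - 3/4p.
  leading term pqr: subtract (2/3pr)·f_3 from 5/6pqr - 21/8p^2 + 3/4pr - 3/4p → -4/3pr^2 - 21/8p^2 + 5/4pr - 3/4p
  leading term pr^2: subtract (r)·g_4 from -4/3pr^2 - 21/8p^2 + 5/4pr - 3/4p → -21/8p^2 + 19/4pr - r^2 - 3/4p + r
  leading term p^2: subtract (7/16)·f_1 from -21/8p^2 + 19/4pr - r^2 - 3/4p + r → 35/16pq + 19/4pr - r^2 - 3/4p + r
  leading term pq: subtract (7/4p)·f_3 from 35/16pq + 19/4pr - r^2 - 3/4p + r → 5/4pr - r^2 + 9/16p + r
  leading term pr: subtract (-15/16)·g_4 from 5/4pr - r^2 + 9/16p + r → -r^2 - 87/32p + 31/16r - 15/16
  leading term r^2: no divisor's leading term divides it; move -r^2 to the remainder.
  leading term p: no divisor's leading term divides it; move -87/32p to the remainder.
  leading term r: no divisor's leading term divides it; move 31/16r to the remainder.
  leading term 1: no divisor's leading term divides it; move -15/16 to the remainder.
  remainder -r^2 - 87/32p + 31/16r - 15/16 ≠ 0; add g_5 = -r^2 - 87/32p + 31/16r - 15/16 to the basis.

S(f_2,g_4): lcm = p^2r. S = -21/8p^2 + 19/4pr - r^2 - 3/4p + r.
  leading term p^2: subtract (7/16)·f_1 from -21/8p^2 + 19/4pr - r^2 - 3/4p + r → 35/16pq + 19/4pr - r^2 - 3/4p + r
  leading term pq: subtract (7/4p)·f_3 from 35/16pq + 19/4pr - r^2 - 3/4p + r → 5/4pr - r^2 + 9/16p + r
  leading term pr: subtract (-15/16)·g_4 from 5/4pr - r^2 + 9/16p + r → -r^2 - 87/32p + 31/16r - 15/16
  leading term r^2: subtract (1)·g_5 from -r^2 - 87/32p + 31/16r - 15/16 → 0
  remainder 0.

S(f_3,g_4): leading monomials are coprime, so the S-polynomial reduces to 0 (Buchberger's first criterion).
S(f_1,g_5): leading monomials are coprime, so the S-polynomial reduces to 0 (Buchberger's first criterion).
S(f_2,g_5): leading monomials are coprime, so the S-polynomial reduces to 0 (Buchberger's first criterion).
S(f_3,g_5): leading monomials are coprime, so the S-polynomial reduces to 0 (Buchberger's first criterion).
S(g_4,g_5): lcm = pr^2. S = -87/32p^2 + 73/16pr - 3/4r^2 - 15/16p + 3/4r.
  leading term p^2: subtract (29/64)·f_1 from -87/32p^2 + 73/16pr - 3/4r^2 - 15/16p + 3/4r → 145/64pq + 73/16pr - 3/4r^2 - 15/16p + 3/4r
  leading term pq: subtract (29/16p)·f_3 from 145/64pq + 73/16pr - 3/4r^2 - 15/16p + 3/4r → 15/16pr - 3/4r^2 + 27/64p + 3/4r
  leading term pr: subtract (-45/64)·g_4 from 15/16pr - 3/4r^2 + 27/64p + 3/4r → -3/4r^2 - 261/128p + 93/64r - 45/64
  leading term r^2: subtract (3/4)·g_5 from -3/4r^2 - 261/128p + 93/64r - 45/64 → 0
  remainder 0.

Every S-polynomial of the final basis reduces to 0, so we have a Gröbner basis.
Inter-reduce: drop elements whose leading term is divisible by another's, tail-reduce, and make monic.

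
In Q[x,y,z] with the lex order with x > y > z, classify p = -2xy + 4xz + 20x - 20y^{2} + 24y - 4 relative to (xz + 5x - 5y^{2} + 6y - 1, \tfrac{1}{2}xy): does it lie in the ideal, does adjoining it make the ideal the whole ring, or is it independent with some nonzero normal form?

First compute the reduced Gröbner basis of I by Buchberger's algorithm.
f_1 = xz + 5x - 5y^{2} + 6y - 1, LT = xz.
f_2 = \tfrac{1}{2}xy, LT = xy.

S(f_1,f_2): lcm = xyz. S = 5xy - 5y^{3} + 6y^{2} - y.
  leading term xy: subtract (10)·f_2 from 5xy - 5y^{3} + 6y^{2} - y → -5y^{3} + 6y^{2} - y
  leading term y^{3}: no divisor's leading term divides it; move -5y^{3} to the remainder.
  leading term y^{2}: no divisor's leading term divides it; move 6y^{2} to the remainder.
  leading term y: no divisor's leading term divides it; move -y to the remainder.
  remainder -5y^{3} + 6y^{2} - y ≠ 0; add h_3 = -5y^{3} + 6y^{2} - y to the basis.

The other S-polynomials (S(f_1,h_3), S(f_2,h_3)) all reduce to 0 modulo the current basis, so we have a Gröbner basis.
Inter-reduce: drop elements whose leading term is divisible by another's, tail-reduce, and make monic.
Reduced Gröbner basis: {xy, xz + 5x - 5y^{2} + 6y - 1, y^{3} - \tfrac{6}{5}y^{2} + \tfrac{1}{5}y}.
Label its elements g_1 = xy, g_2 = xz + 5x - 5y^{2} + 6y - 1, g_3 = y^{3} - \tfrac{6}{5}y^{2} + \tfrac{1}{5}y.

Reduce p = -2xy + 4xz + 20x - 20y^{2} + 24y - 4 modulo G:
  leading term xy: subtract (-2)·g_1 from -2xy + 4xz + 20x - 20y^{2} + 24y - 4 → 4xz + 20x - 20y^{2} + 24y - 4
  leading term xz: subtract (4)·g_2 from 4xz + 20x - 20y^{2} + 24y - 4 → 0
  normal form = 0.
Since the normal form is 0, p ∈ I.

-2xy + 4xz + 20x - 20y^{2} + 24y - 4 lies in I (it reduces to 0).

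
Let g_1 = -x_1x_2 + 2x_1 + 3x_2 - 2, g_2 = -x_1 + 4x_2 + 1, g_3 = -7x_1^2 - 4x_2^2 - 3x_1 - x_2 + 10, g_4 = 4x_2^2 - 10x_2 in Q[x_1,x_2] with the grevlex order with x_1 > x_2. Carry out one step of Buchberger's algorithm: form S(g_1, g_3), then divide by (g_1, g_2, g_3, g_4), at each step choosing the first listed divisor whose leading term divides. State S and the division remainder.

lcm(LM(g_1), LM(g_3)) = x_1^2x_2.
S = (lcm/LT(g_1))·g_1 − (lcm/LT(g_3))·g_3 = -4/7x_2^3 - 2x_1^2 - 24/7x_1x_2 - 1/7x_2^2 + 2x_1 + 10/7x_2.
Reduce S modulo (g_1, g_2, g_3, g_4) in that order:
  leading term x_2^3: subtract (-1/7x_2)·g_4 from -4/7x_2^3 - 2x_1^2 - 24/7x_1x_2 - 1/7x_2^2 + 2x_1 + 10/7x_2 → -2x_1^2 - 24/7x_1x_2 - 11/7x_2^2 + 2x_1 + 10/7x_2
  leading term x_1^2: subtract (2x_1)·g_2 from -2x_1^2 - 24/7x_1x_2 - 11/7x_2^2 + 2x_1 + 10/7x_2 → -80/7x_1x_2 - 11/7x_2^2 + 10/7x_2
  leading term x_1x_2: subtract (80/7)·g_1 from -80/7x_1x_2 - 11/7x_2^2 + 10/7x_2 → -11/7x_2^2 - 160/7x_1 - 230/7x_2 + 160/7
  leading term x_2^2: subtract (-11/28)·g_4 from -11/7x_2^2 - 160/7x_1 - 230/7x_2 + 160/7 → -160/7x_1 - 515/14x_2 + 160/7
  leading term x_1: subtract (160/7)·g_2 from -160/7x_1 - 515/14x_2 + 160/7 → -1795/14x_2
  leading term x_2: no divisor's leading term divides it; move -1795/14x_2 to the remainder.
The remainder -1795/14x_2 is nonzero, so it would be added as the next basis element.

S(g_1, g_3) = -4/7x_2^3 - 2x_1^2 - 24/7x_1x_2 - 1/7x_2^2 + 2x_1 + 10/7x_2; remainder on division = -1795/14x_2.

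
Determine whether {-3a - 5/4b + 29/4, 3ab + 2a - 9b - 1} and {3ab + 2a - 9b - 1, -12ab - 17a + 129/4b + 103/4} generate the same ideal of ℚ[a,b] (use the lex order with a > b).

Two ideals are equal iff their reduced Gröbner bases coincide (the reduced basis is unique for a fixed ordering).
Buchberger on the first generating set:
f_1 = -3a - 5/4b + 29/4, LT = a.
f_2 = 3ab + 2a - 9b - 1, LT = ab.

S(f_1,f_2): lcm = ab. S = -⅔a + 5/12b² + 7/12b + ⅓.
  leading term a: subtract (2/9)·f_1 from -⅔a + 5/12b² + 7/12b + ⅓ → 5/12b² + 31/36b - 23/18
  leading term b²: no divisor's leading term divides it; move 5/12b² to the remainder.
  leading term b: no divisor's leading term divides it; move 31/36b to the remainder.
  leading term 1: no divisor's leading term divides it; move -23/18 to the remainder.
  remainder 5/12b² + 31/36b - 23/18 ≠ 0; add g_3 = 5/12b² + 31/36b - 23/18 to the basis.

S(f_1,g_3): leading monomials are coprime, so the S-polynomial reduces to 0 (Buchberger's first criterion).
S(f_2,g_3): lcm = ab². S = -7/5ab + 46/15a - 3b² - ⅓b.
  leading term ab: subtract (7/15b)·f_1 from -7/5ab + 46/15a - 3b² - ⅓b → 46/15a - 29/12b² - 223/60b
  leading term a: subtract (-46/45)·f_1 from 46/15a - 29/12b² - 223/60b → -29/12b² - 899/180b + 667/90
  leading term b²: subtract (-29/5)·g_3 from -29/12b² - 899/180b + 667/90 → 0
  remainder 0.

Every S-polynomial of the final basis reduces to 0, so we have a Gröbner basis.
Inter-reduce: drop elements whose leading term is divisible by another's, tail-reduce, and make monic.
Reduced Gröbner basis: {a + 5/12b - 29/12, b² + 31/15b - 46/15}.

Buchberger on the second generating set:
h_1 = 3ab + 2a - 9b - 1, LT = ab.
h_2 = -12ab - 17a + 129/4b + 103/4, LT = ab.

S(h_1,h_2): lcm = ab. S = -¾a - 5/16b + 29/16.
  leading term a: no divisor's leading term divides it; move -¾a to the remainder.
  leading term b: no divisor's leading term divides it; move -5/16b to the remainder.
  leading term 1: no divisor's leading term divides it; move 29/16 to the remainder.
  remainder -¾a - 5/16b + 29/16 ≠ 0; add k_3 = -¾a - 5/16b + 29/16 to the basis.

S(h_1,k_3): lcm = ab. S = ⅔a - 5/12b² - 7/12b - ⅓.
  leading term a: subtract (-8/9)·k_3 from ⅔a - 5/12b² - 7/12b - ⅓ → -5/12b² - 31/36b + 23/18
  leading term b²: no divisor's leading term divides it; move -5/12b² to the remainder.
  leading term b: no divisor's leading term divides it; move -31/36b to the remainder.
  leading term 1: no divisor's leading term divides it; move 23/18 to the remainder.
  remainder -5/12b² - 31/36b + 23/18 ≠ 0; add k_4 = -5/12b² - 31/36b + 23/18 to the basis.

S(h_2,k_3): lcm = ab. S = 17/12a - 5/12b² - 13/48b - 103/48.
  leading term a: subtract (-17/9)·k_3 from 17/12a - 5/12b² - 13/48b - 103/48 → -5/12b² - 31/36b + 23/18
  leading term b²: subtract (1)·k_4 from -5/12b² - 31/36b + 23/18 → 0
  remainder 0.

S(h_1,k_4): lcm = ab². S = -7/5ab + 46/15a - 3b² - ⅓b.
  leading term ab: subtract (-7/15)·h_1 from -7/5ab + 46/15a - 3b² - ⅓b → 4a - 3b² - 68/15b - 7/15
  leading term a: subtract (-16/3)·k_3 from 4a - 3b² - 68/15b - 7/15 → -3b² - 31/5b + 46/5
  leading term b²: subtract (36/5)·k_4 from -3b² - 31/5b + 46/5 → 0
  remainder 0.

S(h_2,k_4): lcm = ab². S = -13/20ab + 46/15a - 43/16b² - 103/48b.
  leading term ab: subtract (-13/60)·h_1 from -13/20ab + 46/15a - 43/16b² - 103/48b → 7/2a - 43/16b² - 983/240b - 13/60
  leading term a: subtract (-14/3)·k_3 from 7/2a - 43/16b² - 983/240b - 13/60 → -43/16b² - 1333/240b + 989/120
  leading term b²: subtract (129/20)·k_4 from -43/16b² - 1333/240b + 989/120 → 0
  remainder 0.

S(k_3,k_4): leading monomials are coprime, so the S-polynomial reduces to 0 (Buchberger's first criterion).
Every S-polynomial of the final basis reduces to 0, so we have a Gröbner basis.
Inter-reduce: drop elements whose leading term is divisible by another's, tail-reduce, and make monic.
Reduced Gröbner basis: {a + 5/12b - 29/12, b² + 31/15b - 46/15}.

The two bases agree; hence the ideals are identical.

Yes, the ideals are equal.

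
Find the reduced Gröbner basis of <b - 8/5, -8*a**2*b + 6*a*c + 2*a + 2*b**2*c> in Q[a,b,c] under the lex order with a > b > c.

Buchberger's algorithm terminates because the ascending chain of leading-term ideals stabilizes.

f_1 = b - 8/5, LT = b.
f_2 = -8*a**2*b + 6*a*c + 2*a + 2*b**2*c, LT = a**2*b.

S(f_1,f_2): lcm = a**2*b. S = -8/5*a**2 + 3/4*a*c + 1/4*a + 1/4*b**2*c.
  leading term a**2: no divisor's leading term divides it; move -8/5*a**2 to the remainder.
  leading term a*c: no divisor's leading term divides it; move 3/4*a*c to the remainder.
  leading term a: no divisor's leading term divides it; move 1/4*a to the remainder.
  leading term b**2*c: subtract (1/4*b*c)·f_1 from 1/4*b**2*c → 2/5*b*c
  leading term b*c: subtract (2/5*c)·f_1 from 2/5*b*c → 16/25*c
  leading term c: no divisor's leading term divides it; move 16/25*c to the remainder.
  remainder -8/5*a**2 + 3/4*a*c + 1/4*a + 16/25*c ≠ 0; add g_3 = -8/5*a**2 + 3/4*a*c + 1/4*a + 16/25*c to the basis.

The other S-polynomials (S(f_1,g_3), S(f_2,g_3)) all reduce to 0 modulo the current basis, so we have a Gröbner basis.
Inter-reduce: drop elements whose leading term is divisible by another's, tail-reduce, and make monic.

G = {a**2 - 15/32*a*c - 5/32*a - 2/5*c, b - 8/5}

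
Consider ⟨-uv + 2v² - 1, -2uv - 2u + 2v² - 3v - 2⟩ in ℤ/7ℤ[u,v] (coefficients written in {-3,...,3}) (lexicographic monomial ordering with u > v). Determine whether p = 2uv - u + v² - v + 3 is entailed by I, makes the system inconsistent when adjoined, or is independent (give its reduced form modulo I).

Adjoining 2uv - u + v² - v + 3 makes the ideal the whole ring: the system is inconsistent.

First compute the reduced Gröbner basis of I by Buchberger's algorithm.
f_1 = -uv + 2v² - 1, LT = uv.
f_2 = -2uv - 2u + 2v² - 3v - 2, LT = uv.

S(f_1,f_2): lcm = uv. S = -u - v² + 2v.
  leading term u: no divisor's leading term divides it; move -u to the remainder.
  leading term v²: no divisor's leading term divides it; move -v² to the remainder.
  leading term v: no divisor's leading term divides it; move 2v to the remainder.
  remainder -u - v² + 2v ≠ 0; add h_3 = -u - v² + 2v to the basis.

S(f_1,h_3): lcm = uv. S = -v³ + 1.
  leading term v³: no divisor's leading term divides it; move -v³ to the remainder.
  leading term 1: no divisor's leading term divides it; move 1 to the remainder.
  remainder -v³ + 1 ≠ 0; add h_4 = -v³ + 1 to the basis.

S(f_2,h_3): lcm = uv. S = u - v³ + v² - 2v + 1.
  leading term u: subtract (-1)·h_3 from u - v³ + v² - 2v + 1 → -v³ + 1
  leading term v³: subtract (1)·h_4 from -v³ + 1 → 0
  remainder 0.

S(f_1,h_4): lcm = uv³. S = u - 2v⁴ + v².
  leading term u: subtract (-1)·h_3 from u - 2v⁴ + v² → -2v⁴ + 2v
  leading term v⁴: subtract (2v)·h_4 from -2v⁴ + 2v → 0
  remainder 0.

S(f_2,h_4): lcm = uv³. S = uv² + u - v⁴ - 2v³ + v².
  leading term uv²: subtract (-v)·f_1 from uv² + u - v⁴ - 2v³ + v² → u - v⁴ + v² - v
  leading term u: subtract (-1)·h_3 from u - v⁴ + v² - v → -v⁴ + v
  leading term v⁴: subtract (v)·h_4 from -v⁴ + v → 0
  remainder 0.

S(h_3,h_4): leading monomials are coprime, so the S-polynomial reduces to 0 (Buchberger's first criterion).
Every S-polynomial of the final basis reduces to 0, so we have a Gröbner basis.
Inter-reduce: drop elements whose leading term is divisible by another's, tail-reduce, and make monic.
Reduced Gröbner basis: {u + v² - 2v, v³ - 1}.
Label its elements g_1 = u + v² - 2v, g_2 = v³ - 1.

Reduce p = 2uv - u + v² - v + 3 modulo G:
  leading term uv: subtract (2v)·g_1 from 2uv - u + v² - v + 3 → -u - 2v³ - 2v² - v + 3
  leading term u: subtract (-1)·g_1 from -u - 2v³ - 2v² - v + 3 → -2v³ - v² - 3v + 3
  leading term v³: subtract (-2)·g_2 from -2v³ - v² - 3v + 3 → -v² - 3v + 1
  leading term v²: no divisor's leading term divides it; move -v² to the remainder.
  leading term v: no divisor's leading term divides it; move -3v to the remainder.
  leading term 1: no divisor's leading term divides it; move 1 to the remainder.
  normal form = -v² - 3v + 1.
The normal form is nonzero, so p ∉ I. Since p minus its normal form lies in I, I + (p) = I + (r) where r = -v² - 3v + 1; decide whether this ideal is the whole ring.
Run Buchberger on G together with r (pairs among the g_i already reduce to 0 since G is a Gröbner basis):
g_1 = u + v² - 2v, LT = u.
g_2 = v³ - 1, LT = v³.
r = -v² - 3v + 1, LT = v².

S(g_1,g_2): leading monomials are coprime, so the S-polynomial reduces to 0 (Buchberger's first criterion).
S(g_1,r): leading monomials are coprime, so the S-polynomial reduces to 0 (Buchberger's first criterion).
S(g_2,r): lcm = v³. S = -3v² + v - 1.
  leading term v²: subtract (3)·r from -3v² + v - 1 → 3v + 3
  leading term v: no divisor's leading term divides it; move 3v to the remainder.
  leading term 1: no divisor's leading term divides it; move 3 to the remainder.
  remainder 3v + 3 ≠ 0; add m_4 = 3v + 3 to the basis.

S(g_1,m_4): leading monomials are coprime, so the S-polynomial reduces to 0 (Buchberger's first criterion).
S(g_2,m_4): lcm = v³. S = -v² - 1.
  leading term v²: subtract (1)·r from -v² - 1 → 3v - 2
  leading term v: subtract (1)·m_4 from 3v - 2 → 2
  leading term 1: no divisor's leading term divides it; move 2 to the remainder.
  remainder 2 ≠ 0; add m_5 = 2 to the basis.

S(r,m_4): lcm = v². S = 2v - 1.
  leading term v: subtract (3)·m_4 from 2v - 1 → -3
  leading term 1: subtract (2)·m_5 from -3 → 0
  remainder 0.

S(g_1,m_5): leading monomials are coprime, so the S-polynomial reduces to 0 (Buchberger's first criterion).
S(g_2,m_5): leading monomials are coprime, so the S-polynomial reduces to 0 (Buchberger's first criterion).
S(r,m_5): leading monomials are coprime, so the S-polynomial reduces to 0 (Buchberger's first criterion).
S(m_4,m_5): leading monomials are coprime, so the S-polynomial reduces to 0 (Buchberger's first criterion).
Every S-polynomial of the final basis reduces to 0, so we have a Gröbner basis.
Inter-reduce: drop elements whose leading term is divisible by another's, tail-reduce, and make monic.
Reduced Gröbner basis: {1}.
The reduced Gröbner basis of I + (p) is {1}: the ideal is the whole ring, so the enlarged system has no common solution — adjoining p is inconsistent.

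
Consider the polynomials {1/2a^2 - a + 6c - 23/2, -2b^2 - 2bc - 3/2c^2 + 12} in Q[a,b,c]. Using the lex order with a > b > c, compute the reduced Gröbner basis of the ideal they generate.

G = {a^2 - 2a + 12c - 23, b^2 + bc + 3/4c^2 - 6}

f_1 = 1/2a^2 - a + 6c - 23/2, LT = a^2.
f_2 = -2b^2 - 2bc - 3/2c^2 + 12, LT = b^2.

The S-polynomials (S(f_1,f_2)) all reduce to 0 modulo the current basis, so we have a Gröbner basis.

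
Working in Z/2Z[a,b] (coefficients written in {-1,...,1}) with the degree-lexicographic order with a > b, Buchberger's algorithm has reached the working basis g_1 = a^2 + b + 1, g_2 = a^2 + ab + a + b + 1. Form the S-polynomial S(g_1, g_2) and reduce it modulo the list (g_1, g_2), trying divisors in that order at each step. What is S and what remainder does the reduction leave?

S(g_1, g_2) = ab + a; remainder on division = ab + a.

lcm(LM(g_1), LM(g_2)) = a^2.
S = (lcm/LT(g_1))·g_1 − (lcm/LT(g_2))·g_2 = ab + a.
Reduce S modulo (g_1, g_2) in that order:
  leading term ab: no divisor's leading term divides it; move ab to the remainder.
  leading term a: no divisor's leading term divides it; move a to the remainder.
The remainder ab + a is nonzero, so it would be added as the next basis element.
An S-polynomial is built so that the two leading terms cancel; whether anything survives reduction is exactly the Gröbner-basis criterion.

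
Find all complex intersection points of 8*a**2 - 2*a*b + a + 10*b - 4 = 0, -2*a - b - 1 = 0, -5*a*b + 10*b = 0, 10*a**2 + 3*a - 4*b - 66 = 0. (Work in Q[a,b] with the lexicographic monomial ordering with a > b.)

{(2, -5)}

Compute a lex Gröbner basis by Buchberger's algorithm.
f_1 = 8*a**2 - 2*a*b + a + 10*b - 4, LT = a**2.
f_2 = -2*a - b - 1, LT = a.
f_3 = -5*a*b + 10*b, LT = a*b.
f_4 = 10*a**2 + 3*a - 4*b - 66, LT = a**2.

S(f_1,f_2): lcm = a**2. S = -3/4*a*b - 3/8*a + 5/4*b - 1/2.
  leading term a*b: subtract (3/8*b)·f_2 from -3/4*a*b - 3/8*a + 5/4*b - 1/2 → -3/8*a + 3/8*b**2 + 13/8*b - 1/2
  leading term a: subtract (3/16)·f_2 from -3/8*a + 3/8*b**2 + 13/8*b - 1/2 → 3/8*b**2 + 29/16*b - 5/16
  leading term b**2: no divisor's leading term divides it; move 3/8*b**2 to the remainder.
  leading term b: no divisor's leading term divides it; move 29/16*b to the remainder.
  leading term 1: no divisor's leading term divides it; move -5/16 to the remainder.
  remainder 3/8*b**2 + 29/16*b - 5/16 ≠ 0; add h_5 = 3/8*b**2 + 29/16*b - 5/16 to the basis.

S(f_1,f_3): lcm = a**2*b. S = -1/4*a*b**2 + 17/8*a*b + 5/4*b**2 - 1/2*b.
  leading term a*b**2: subtract (1/8*b**2)·f_2 from -1/4*a*b**2 + 17/8*a*b + 5/4*b**2 - 1/2*b → 17/8*a*b + 1/8*b**3 + 11/8*b**2 - 1/2*b
  leading term a*b: subtract (-17/16*b)·f_2 from 17/8*a*b + 1/8*b**3 + 11/8*b**2 - 1/2*b → 1/8*b**3 + 5/16*b**2 - 25/16*b
  leading term b**3: subtract (1/3*b)·h_5 from 1/8*b**3 + 5/16*b**2 - 25/16*b → -7/24*b**2 - 35/24*b
  leading term b**2: subtract (-7/9)·h_5 from -7/24*b**2 - 35/24*b → -7/144*b - 35/144
  leading term b: no divisor's leading term divides it; move -7/144*b to the remainder.
  leading term 1: no divisor's leading term divides it; move -35/144 to the remainder.
  remainder -7/144*b - 35/144 ≠ 0; add h_6 = -7/144*b - 35/144 to the basis.

S(f_1,f_4): lcm = a**2. S = -1/4*a*b - 7/40*a + 33/20*b + 61/10.
  leading term a*b: subtract (1/8*b)·f_2 from -1/4*a*b - 7/40*a + 33/20*b + 61/10 → -7/40*a + 1/8*b**2 + 71/40*b + 61/10
  leading term a: subtract (7/80)·f_2 from -7/40*a + 1/8*b**2 + 71/40*b + 61/10 → 1/8*b**2 + 149/80*b + 99/16
  leading term b**2: subtract (1/3)·h_5 from 1/8*b**2 + 149/80*b + 99/16 → 151/120*b + 151/24
  leading term b: subtract (-906/35)·h_6 from 151/120*b + 151/24 → 0
  remainder 0.

S(f_2,f_3): lcm = a*b. S = 1/2*b**2 + 5/2*b.
  leading term b**2: subtract (4/3)·h_5 from 1/2*b**2 + 5/2*b → 1/12*b + 5/12
  leading term b: subtract (-12/7)·h_6 from 1/12*b + 5/12 → 0
  remainder 0.

S(f_2,f_4): lcm = a**2. S = 1/2*a*b + 1/5*a + 2/5*b + 33/5.
  leading term a*b: subtract (-1/4*b)·f_2 from 1/2*a*b + 1/5*a + 2/5*b + 33/5 → 1/5*a - 1/4*b**2 + 3/20*b + 33/5
  leading term a: subtract (-1/10)·f_2 from 1/5*a - 1/4*b**2 + 3/20*b + 33/5 → -1/4*b**2 + 1/20*b + 13/2
  leading term b**2: subtract (-2/3)·h_5 from -1/4*b**2 + 1/20*b + 13/2 → 151/120*b + 151/24
  leading term b: subtract (-906/35)·h_6 from 151/120*b + 151/24 → 0
  remainder 0.

S(f_3,f_4): lcm = a**2*b. S = -23/10*a*b + 2/5*b**2 + 33/5*b.
  leading term a*b: subtract (23/20*b)·f_2 from -23/10*a*b + 2/5*b**2 + 33/5*b → 31/20*b**2 + 31/4*b
  leading term b**2: subtract (62/15)·h_5 from 31/20*b**2 + 31/4*b → 31/120*b + 31/24
  leading term b: subtract (-186/35)·h_6 from 31/120*b + 31/24 → 0
  remainder 0.

S(f_1,h_5): leading monomials are coprime, so the S-polynomial reduces to 0 (Buchberger's first criterion).
S(f_2,h_5): leading monomials are coprime, so the S-polynomial reduces to 0 (Buchberger's first criterion).
S(f_3,h_5): lcm = a*b**2. S = -29/6*a*b + 5/6*a - 2*b**2.
  leading term a*b: subtract (29/12*b)·f_2 from -29/6*a*b + 5/6*a - 2*b**2 → 5/6*a + 5/12*b**2 + 29/12*b
  leading term a: subtract (-5/12)·f_2 from 5/6*a + 5/12*b**2 + 29/12*b → 5/12*b**2 + 2*b - 5/12
  leading term b**2: subtract (10/9)·h_5 from 5/12*b**2 + 2*b - 5/12 → -1/72*b - 5/72
  leading term b: subtract (2/7)·h_6 from -1/72*b - 5/72 → 0
  remainder 0.

S(f_4,h_5): leading monomials are coprime, so the S-polynomial reduces to 0 (Buchberger's first criterion).
S(f_1,h_6): leading monomials are coprime, so the S-polynomial reduces to 0 (Buchberger's first criterion).
S(f_2,h_6): leading monomials are coprime, so the S-polynomial reduces to 0 (Buchberger's first criterion).
S(f_3,h_6): lcm = a*b. S = -5*a - 2*b.
  leading term a: subtract (5/2)·f_2 from -5*a - 2*b → 1/2*b + 5/2
  leading term b: subtract (-72/7)·h_6 from 1/2*b + 5/2 → 0
  remainder 0.

S(f_4,h_6): leading monomials are coprime, so the S-polynomial reduces to 0 (Buchberger's first criterion).
S(h_5,h_6): lcm = b**2. S = -1/6*b - 5/6.
  leading term b: subtract (24/7)·h_6 from -1/6*b - 5/6 → 0
  remainder 0.

Every S-polynomial of the final basis reduces to 0, so we have a Gröbner basis.
Inter-reduce: drop elements whose leading term is divisible by another's, tail-reduce, and make monic.
Reduced Gröbner basis: {a - 2, b + 5}.

The lex basis is triangular: the last element involves only b. Solving b + 5 = 0 gives b ∈ {-5}; substituting each value into the earlier elements determines the remaining variables.
  b = -5: the earlier basis element becomes a - 2 = 0, giving a = 2 — point (2, -5).
A lex Gröbner basis triangularizes the system, enabling back-substitution.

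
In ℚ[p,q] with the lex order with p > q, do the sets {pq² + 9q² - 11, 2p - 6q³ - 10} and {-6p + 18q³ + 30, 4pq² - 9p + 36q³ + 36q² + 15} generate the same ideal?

For a fixed monomial order, each ideal has a unique reduced Gröbner basis; comparing bases decides equality.
Buchberger on the first generating set:
f_1 = pq² + 9q² - 11, LT = pq².
f_2 = 2p - 6q³ - 10, LT = p.

S(f_1,f_2): lcm = pq². S = 3q⁵ + 14q² - 11.
  leading term q⁵: no divisor's leading term divides it; move 3q⁵ to the remainder.
  leading term q²: no divisor's leading term divides it; move 14q² to the remainder.
  leading term 1: no divisor's leading term divides it; move -11 to the remainder.
  remainder 3q⁵ + 14q² - 11 ≠ 0; add g_3 = 3q⁵ + 14q² - 11 to the basis.

The other S-polynomials (S(f_1,g_3), S(f_2,g_3)) all reduce to 0 modulo the current basis, so we have a Gröbner basis.
Inter-reduce: drop elements whose leading term is divisible by another's, tail-reduce, and make monic.
Reduced Gröbner basis: {p - 3q³ - 5, q⁵ + 14/3q² - 11/3}.

Buchberger on the second generating set:
h_1 = -6p + 18q³ + 30, LT = p.
h_2 = 4pq² - 9p + 36q³ + 36q² + 15, LT = pq².

S(h_1,h_2): lcm = pq². S = 9/4p - 3q⁵ - 9q³ - 14q² - 15/4.
  leading term p: subtract (-⅜)·h_1 from 9/4p - 3q⁵ - 9q³ - 14q² - 15/4 → -3q⁵ - 9/4q³ - 14q² + 15/2
  leading term q⁵: no divisor's leading term divides it; move -3q⁵ to the remainder.
  leading term q³: no divisor's leading term divides it; move -9/4q³ to the remainder.
  leading term q²: no divisor's leading term divides it; move -14q² to the remainder.
  leading term 1: no divisor's leading term divides it; move 15/2 to the remainder.
  remainder -3q⁵ - 9/4q³ - 14q² + 15/2 ≠ 0; add k_3 = -3q⁵ - 9/4q³ - 14q² + 15/2 to the basis.

The other S-polynomials (S(h_1,k_3), S(h_2,k_3)) all reduce to 0 modulo the current basis, so we have a Gröbner basis.
Inter-reduce: drop elements whose leading term is divisible by another's, tail-reduce, and make monic.
Reduced Gröbner basis: {p - 3q³ - 5, q⁵ + ¾q³ + 14/3q² - 5/2}.

The bases are distinct; the ideals are different.

No, the ideals differ.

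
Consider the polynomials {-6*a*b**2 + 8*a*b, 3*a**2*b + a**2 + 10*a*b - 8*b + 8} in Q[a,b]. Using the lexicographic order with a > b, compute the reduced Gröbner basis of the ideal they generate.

G = {a**2 + 2*a*b + 24/5*b**2 - 64/5*b + 8, a*b**2 - 4/3*a*b, b**3 - 7/3*b**2 + 4/3*b}

This is the nonlinear analogue of row-reducing a linear system.

f_1 = -6*a*b**2 + 8*a*b, LT = a*b**2.
f_2 = 3*a**2*b + a**2 + 10*a*b - 8*b + 8, LT = a**2*b.

S(f_1,f_2): lcm = a**2*b**2. S = -5/3*a**2*b - 10/3*a*b**2 + 8/3*b**2 - 8/3*b.
  leading term a**2*b: subtract (-5/9)·f_2 from -5/3*a**2*b - 10/3*a*b**2 + 8/3*b**2 - 8/3*b → 5/9*a**2 - 10/3*a*b**2 + 50/9*a*b + 8/3*b**2 - 64/9*b + 40/9
  leading term a**2: no divisor's leading term divides it; move 5/9*a**2 to the remainder.
  leading term a*b**2: subtract (5/9)·f_1 from -10/3*a*b**2 + 50/9*a*b + 8/3*b**2 - 64/9*b + 40/9 → 10/9*a*b + 8/3*b**2 - 64/9*b + 40/9
  leading term a*b: no divisor's leading term divides it; move 10/9*a*b to the remainder.
  leading term b**2: no divisor's leading term divides it; move 8/3*b**2 to the remainder.
  leading term b: no divisor's leading term divides it; move -64/9*b to the remainder.
  leading term 1: no divisor's leading term divides it; move 40/9 to the remainder.
  remainder 5/9*a**2 + 10/9*a*b + 8/3*b**2 - 64/9*b + 40/9 ≠ 0; add g_3 = 5/9*a**2 + 10/9*a*b + 8/3*b**2 - 64/9*b + 40/9 to the basis.

S(f_1,g_3): lcm = a**2*b**2. S = -4/3*a**2*b - 2*a*b**3 - 24/5*b**4 + 64/5*b**3 - 8*b**2.
  leading term a**2*b: subtract (-4/9)·f_2 from -4/3*a**2*b - 2*a*b**3 - 24/5*b**4 + 64/5*b**3 - 8*b**2 → 4/9*a**2 - 2*a*b**3 + 40/9*a*b - 24/5*b**4 + 64/5*b**3 - 8*b**2 - 32/9*b + 32/9
  leading term a**2: subtract (4/5)·g_3 from 4/9*a**2 - 2*a*b**3 + 40/9*a*b - 24/5*b**4 + 64/5*b**3 - 8*b**2 - 32/9*b + 32/9 → -2*a*b**3 + 32/9*a*b - 24/5*b**4 + 64/5*b**3 - 152/15*b**2 + 32/15*b
  leading term a*b**3: subtract (1/3*b)·f_1 from -2*a*b**3 + 32/9*a*b - 24/5*b**4 + 64/5*b**3 - 152/15*b**2 + 32/15*b → -8/3*a*b**2 + 32/9*a*b - 24/5*b**4 + 64/5*b**3 - 152/15*b**2 + 32/15*b
  leading term a*b**2: subtract (4/9)·f_1 from -8/3*a*b**2 + 32/9*a*b - 24/5*b**4 + 64/5*b**3 - 152/15*b**2 + 32/15*b → -24/5*b**4 + 64/5*b**3 - 152/15*b**2 + 32/15*b
  leading term b**4: no divisor's leading term divides it; move -24/5*b**4 to the remainder.
  leading term b**3: no divisor's leading term divides it; move 64/5*b**3 to the remainder.
  leading term b**2: no divisor's leading term divides it; move -152/15*b**2 to the remainder.
  leading term b: no divisor's leading term divides it; move 32/15*b to the remainder.
  remainder -24/5*b**4 + 64/5*b**3 - 152/15*b**2 + 32/15*b ≠ 0; add g_4 = -24/5*b**4 + 64/5*b**3 - 152/15*b**2 + 32/15*b to the basis.

S(f_2,g_3): lcm = a**2*b. S = 1/3*a**2 - 2*a*b**2 + 10/3*a*b - 24/5*b**3 + 64/5*b**2 - 32/3*b + 8/3.
  leading term a**2: subtract (3/5)·g_3 from 1/3*a**2 - 2*a*b**2 + 10/3*a*b - 24/5*b**3 + 64/5*b**2 - 32/3*b + 8/3 → -2*a*b**2 + 8/3*a*b - 24/5*b**3 + 56/5*b**2 - 32/5*b
  leading term a*b**2: subtract (1/3)·f_1 from -2*a*b**2 + 8/3*a*b - 24/5*b**3 + 56/5*b**2 - 32/5*b → -24/5*b**3 + 56/5*b**2 - 32/5*b
  leading term b**3: no divisor's leading term divides it; move -24/5*b**3 to the remainder.
  leading term b**2: no divisor's leading term divides it; move 56/5*b**2 to the remainder.
  leading term b: no divisor's leading term divides it; move -32/5*b to the remainder.
  remainder -24/5*b**3 + 56/5*b**2 - 32/5*b ≠ 0; add g_5 = -24/5*b**3 + 56/5*b**2 - 32/5*b to the basis.

S(f_1,g_4): lcm = a*b**4. S = 4/3*a*b**3 - 19/9*a*b**2 + 4/9*a*b.
  leading term a*b**3: subtract (-2/9*b)·f_1 from 4/3*a*b**3 - 19/9*a*b**2 + 4/9*a*b → -1/3*a*b**2 + 4/9*a*b
  leading term a*b**2: subtract (1/18)·f_1 from -1/3*a*b**2 + 4/9*a*b → 0
  remainder 0.

S(f_2,g_4): lcm = a**2*b**4. S = 3*a**2*b**3 - 19/9*a**2*b**2 + 4/9*a**2*b + 10/3*a*b**4 - 8/3*b**4 + 8/3*b**3.
  leading term a**2*b**3: subtract (-1/2*a*b)·f_1 from 3*a**2*b**3 - 19/9*a**2*b**2 + 4/9*a**2*b + 10/3*a*b**4 - 8/3*b**4 + 8/3*b**3 → 17/9*a**2*b**2 + 4/9*a**2*b + 10/3*a*b**4 - 8/3*b**4 + 8/3*b**3
  leading term a**2*b**2: subtract (-17/54*a)·f_1 from 17/9*a**2*b**2 + 4/9*a**2*b + 10/3*a*b**4 - 8/3*b**4 + 8/3*b**3 → 80/27*a**2*b + 10/3*a*b**4 - 8/3*b**4 + 8/3*b**3
  leading term a**2*b: subtract (80/81)·f_2 from 80/27*a**2*b + 10/3*a*b**4 - 8/3*b**4 + 8/3*b**3 → -80/81*a**2 + 10/3*a*b**4 - 800/81*a*b - 8/3*b**4 + 8/3*b**3 + 640/81*b - 640/81
  leading term a**2: subtract (-16/9)·g_3 from -80/81*a**2 + 10/3*a*b**4 - 800/81*a*b - 8/3*b**4 + 8/3*b**3 + 640/81*b - 640/81 → 10/3*a*b**4 - 640/81*a*b - 8/3*b**4 + 8/3*b**3 + 128/27*b**2 - 128/27*b
  leading term a*b**4: subtract (-5/9*b**2)·f_1 from 10/3*a*b**4 - 640/81*a*b - 8/3*b**4 + 8/3*b**3 + 128/27*b**2 - 128/27*b → 40/9*a*b**3 - 640/81*a*b - 8/3*b**4 + 8/3*b**3 + 128/27*b**2 - 128/27*b
  leading term a*b**3: subtract (-20/27*b)·f_1 from 40/9*a*b**3 - 640/81*a*b - 8/3*b**4 + 8/3*b**3 + 128/27*b**2 - 128/27*b → 160/27*a*b**2 - 640/81*a*b - 8/3*b**4 + 8/3*b**3 + 128/27*b**2 - 128/27*b
  leading term a*b**2: subtract (-80/81)·f_1 from 160/27*a*b**2 - 640/81*a*b - 8/3*b**4 + 8/3*b**3 + 128/27*b**2 - 128/27*b → -8/3*b**4 + 8/3*b**3 + 128/27*b**2 - 128/27*b
  leading term b**4: subtract (5/9)·g_4 from -8/3*b**4 + 8/3*b**3 + 128/27*b**2 - 128/27*b → -40/9*b**3 + 280/27*b**2 - 160/27*b
  leading term b**3: subtract (25/27)·g_5 from -40/9*b**3 + 280/27*b**2 - 160/27*b → 0
  remainder 0.

S(g_3,g_4): leading monomials are coprime, so the S-polynomial reduces to 0 (Buchberger's first criterion).
S(f_1,g_5): lcm = a*b**3. S = a*b**2 - 4/3*a*b.
  leading term a*b**2: subtract (-1/6)·f_1 from a*b**2 - 4/3*a*b → 0
  remainder 0.

S(f_2,g_5): lcm = a**2*b**3. S = 8/3*a**2*b**2 - 4/3*a**2*b + 10/3*a*b**3 - 8/3*b**3 + 8/3*b**2.
  leading term a**2*b**2: subtract (-4/9*a)·f_1 from 8/3*a**2*b**2 - 4/3*a**2*b + 10/3*a*b**3 - 8/3*b**3 + 8/3*b**2 → 20/9*a**2*b + 10/3*a*b**3 - 8/3*b**3 + 8/3*b**2
  leading term a**2*b: subtract (20/27)·f_2 from 20/9*a**2*b + 10/3*a*b**3 - 8/3*b**3 + 8/3*b**2 → -20/27*a**2 + 10/3*a*b**3 - 200/27*a*b - 8/3*b**3 + 8/3*b**2 + 160/27*b - 160/27
  leading term a**2: subtract (-4/3)·g_3 from -20/27*a**2 + 10/3*a*b**3 - 200/27*a*b - 8/3*b**3 + 8/3*b**2 + 160/27*b - 160/27 → 10/3*a*b**3 - 160/27*a*b - 8/3*b**3 + 56/9*b**2 - 32/9*b
  leading term a*b**3: subtract (-5/9*b)·f_1 from 10/3*a*b**3 - 160/27*a*b - 8/3*b**3 + 56/9*b**2 - 32/9*b → 40/9*a*b**2 - 160/27*a*b - 8/3*b**3 + 56/9*b**2 - 32/9*b
  leading term a*b**2: subtract (-20/27)·f_1 from 40/9*a*b**2 - 160/27*a*b - 8/3*b**3 + 56/9*b**2 - 32/9*b → -8/3*b**3 + 56/9*b**2 - 32/9*b
  leading term b**3: subtract (5/9)·g_5 from -8/3*b**3 + 56/9*b**2 - 32/9*b → 0
  remainder 0.

S(g_3,g_5): leading monomials are coprime, so the S-polynomial reduces to 0 (Buchberger's first criterion).
S(g_4,g_5): lcm = b**4. S = -1/3*b**3 + 7/9*b**2 - 4/9*b.
  leading term b**3: subtract (5/72)·g_5 from -1/3*b**3 + 7/9*b**2 - 4/9*b → 0
  remainder 0.

Every S-polynomial of the final basis reduces to 0, so we have a Gröbner basis.
Inter-reduce: drop elements whose leading term is divisible by another's, tail-reduce, and make monic.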